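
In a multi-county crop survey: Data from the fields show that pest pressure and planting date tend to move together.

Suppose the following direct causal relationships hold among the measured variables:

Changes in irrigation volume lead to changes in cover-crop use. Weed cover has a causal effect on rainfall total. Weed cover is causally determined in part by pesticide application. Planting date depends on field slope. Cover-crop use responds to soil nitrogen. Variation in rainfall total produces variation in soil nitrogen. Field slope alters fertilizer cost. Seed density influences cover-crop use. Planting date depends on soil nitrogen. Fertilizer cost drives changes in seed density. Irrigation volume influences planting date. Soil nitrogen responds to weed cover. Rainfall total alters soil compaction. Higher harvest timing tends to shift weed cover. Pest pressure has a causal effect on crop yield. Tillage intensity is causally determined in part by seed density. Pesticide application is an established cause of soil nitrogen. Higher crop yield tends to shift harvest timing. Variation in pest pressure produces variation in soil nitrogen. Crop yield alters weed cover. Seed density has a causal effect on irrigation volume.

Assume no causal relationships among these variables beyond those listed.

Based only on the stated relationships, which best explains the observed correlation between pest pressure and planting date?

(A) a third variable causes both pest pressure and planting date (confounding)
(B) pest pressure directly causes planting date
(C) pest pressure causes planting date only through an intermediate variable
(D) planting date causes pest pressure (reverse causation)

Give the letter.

Pest pressure reaches planting date through pest pressure → soil nitrogen → planting date — an indirect causal chain with no direct pest pressure → planting date link. No variable causes both pest pressure and planting date, so confounding is ruled out; the effect is mediated.

C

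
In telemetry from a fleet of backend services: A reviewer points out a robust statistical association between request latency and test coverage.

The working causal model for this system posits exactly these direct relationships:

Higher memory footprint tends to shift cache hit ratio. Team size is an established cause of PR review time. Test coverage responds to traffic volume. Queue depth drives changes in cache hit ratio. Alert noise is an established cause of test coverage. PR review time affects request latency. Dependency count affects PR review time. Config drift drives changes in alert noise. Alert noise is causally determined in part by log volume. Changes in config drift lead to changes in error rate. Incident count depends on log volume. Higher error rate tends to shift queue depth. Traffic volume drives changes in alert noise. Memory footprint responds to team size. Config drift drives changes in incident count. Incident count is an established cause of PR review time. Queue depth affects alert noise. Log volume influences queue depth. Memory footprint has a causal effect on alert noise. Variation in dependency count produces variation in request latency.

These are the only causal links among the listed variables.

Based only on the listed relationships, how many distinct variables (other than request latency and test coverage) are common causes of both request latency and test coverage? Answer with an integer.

The common causes are: config drift (to request latency via config drift → incident count → PR review time → request latency; to test coverage via config drift → alert noise → test coverage); log volume (to request latency via log volume → incident count → PR review time → request latency; to test coverage via log volume → alert noise → test coverage); team size (to request latency via team size → PR review time → request latency; to test coverage via team size → memory footprint → alert noise → test coverage).
Every other variable lacks a causal path to at least one of request latency and test coverage.

3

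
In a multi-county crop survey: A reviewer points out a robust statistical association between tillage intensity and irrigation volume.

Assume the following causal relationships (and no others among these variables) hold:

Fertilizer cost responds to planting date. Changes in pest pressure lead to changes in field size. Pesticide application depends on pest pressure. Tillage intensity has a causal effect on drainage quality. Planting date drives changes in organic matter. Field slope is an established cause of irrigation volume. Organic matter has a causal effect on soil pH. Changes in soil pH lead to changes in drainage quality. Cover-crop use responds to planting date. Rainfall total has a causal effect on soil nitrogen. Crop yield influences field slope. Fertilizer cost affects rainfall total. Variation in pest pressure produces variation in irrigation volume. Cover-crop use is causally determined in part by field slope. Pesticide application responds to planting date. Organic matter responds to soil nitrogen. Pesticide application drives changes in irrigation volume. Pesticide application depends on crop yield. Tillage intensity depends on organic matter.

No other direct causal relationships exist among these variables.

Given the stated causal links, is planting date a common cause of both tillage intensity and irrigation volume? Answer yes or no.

yes

Planting date has a causal path to tillage intensity (planting date → organic matter → tillage intensity) and to irrigation volume (planting date → pesticide application → irrigation volume), so it is a common cause of both — a confounder.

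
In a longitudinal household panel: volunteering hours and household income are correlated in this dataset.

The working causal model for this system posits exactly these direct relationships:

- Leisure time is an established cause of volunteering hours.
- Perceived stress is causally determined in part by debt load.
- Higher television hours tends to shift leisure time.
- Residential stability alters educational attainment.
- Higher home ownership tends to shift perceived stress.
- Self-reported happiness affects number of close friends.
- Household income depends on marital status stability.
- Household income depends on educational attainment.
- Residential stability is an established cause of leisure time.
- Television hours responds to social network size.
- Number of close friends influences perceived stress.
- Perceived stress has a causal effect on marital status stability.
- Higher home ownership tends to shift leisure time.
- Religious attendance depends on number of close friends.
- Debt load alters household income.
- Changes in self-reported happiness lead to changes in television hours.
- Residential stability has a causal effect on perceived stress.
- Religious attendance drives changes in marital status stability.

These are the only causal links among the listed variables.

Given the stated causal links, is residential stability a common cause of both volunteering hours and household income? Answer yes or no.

yes

Residential stability has a causal path to volunteering hours (residential stability → leisure time → volunteering hours) and to household income (residential stability → educational attainment → household income), so it is a common cause of both — a confounder.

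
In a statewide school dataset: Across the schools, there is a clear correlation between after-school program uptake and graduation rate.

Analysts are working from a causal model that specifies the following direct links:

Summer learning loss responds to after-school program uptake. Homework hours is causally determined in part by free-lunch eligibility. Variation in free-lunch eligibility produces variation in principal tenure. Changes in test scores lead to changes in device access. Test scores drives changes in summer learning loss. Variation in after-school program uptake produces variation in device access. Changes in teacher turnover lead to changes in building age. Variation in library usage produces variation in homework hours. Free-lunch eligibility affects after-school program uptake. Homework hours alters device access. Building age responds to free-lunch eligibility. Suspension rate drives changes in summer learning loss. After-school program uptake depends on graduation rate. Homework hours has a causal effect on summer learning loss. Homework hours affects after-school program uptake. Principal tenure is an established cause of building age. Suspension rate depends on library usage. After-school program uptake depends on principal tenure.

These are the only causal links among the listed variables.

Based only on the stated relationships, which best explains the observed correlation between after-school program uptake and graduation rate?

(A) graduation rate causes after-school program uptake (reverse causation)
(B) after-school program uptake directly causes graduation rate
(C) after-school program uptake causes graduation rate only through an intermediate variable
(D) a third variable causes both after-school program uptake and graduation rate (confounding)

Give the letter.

A

The stated link runs graduation rate → after-school program uptake; after-school program uptake has no causal path to graduation rate. No variable causes both, so confounding is ruled out. The correlation reflects reverse causation.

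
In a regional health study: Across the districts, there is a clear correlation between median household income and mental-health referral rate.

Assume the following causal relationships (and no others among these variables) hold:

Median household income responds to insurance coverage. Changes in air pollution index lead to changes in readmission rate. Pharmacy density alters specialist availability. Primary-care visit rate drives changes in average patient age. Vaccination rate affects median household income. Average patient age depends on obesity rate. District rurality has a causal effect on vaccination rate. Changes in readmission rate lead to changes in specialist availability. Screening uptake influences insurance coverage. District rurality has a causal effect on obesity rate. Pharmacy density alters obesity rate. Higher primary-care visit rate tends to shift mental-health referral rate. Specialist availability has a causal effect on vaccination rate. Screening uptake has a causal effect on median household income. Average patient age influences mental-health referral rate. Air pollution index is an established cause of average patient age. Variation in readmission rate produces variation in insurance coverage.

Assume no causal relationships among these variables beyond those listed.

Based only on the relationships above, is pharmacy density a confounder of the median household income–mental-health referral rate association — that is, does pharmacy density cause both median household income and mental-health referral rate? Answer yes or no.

Pharmacy density has a causal path to median household income (pharmacy density → specialist availability → vaccination rate → median household income) and to mental-health referral rate (pharmacy density → obesity rate → average patient age → mental-health referral rate), so it is a common cause of both — a confounder.

yes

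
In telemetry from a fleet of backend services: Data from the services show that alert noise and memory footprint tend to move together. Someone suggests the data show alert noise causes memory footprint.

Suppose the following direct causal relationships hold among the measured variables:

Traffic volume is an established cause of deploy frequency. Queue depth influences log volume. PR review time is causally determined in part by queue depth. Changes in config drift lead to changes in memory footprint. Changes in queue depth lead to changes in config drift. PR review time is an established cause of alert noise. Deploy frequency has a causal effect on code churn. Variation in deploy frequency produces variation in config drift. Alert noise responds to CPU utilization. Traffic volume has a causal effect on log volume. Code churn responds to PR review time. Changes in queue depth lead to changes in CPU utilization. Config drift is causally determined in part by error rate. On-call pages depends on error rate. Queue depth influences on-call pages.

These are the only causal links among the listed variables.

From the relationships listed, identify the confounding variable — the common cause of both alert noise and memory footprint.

queue depth

Queue depth has a causal path to alert noise (queue depth → PR review time → alert noise) and a separate causal path to memory footprint (queue depth → config drift → memory footprint), so it is a common cause of both.
No stated relationship gives alert noise a causal route to memory footprint, so the correlation is explained by the shared upstream cause rather than a direct effect.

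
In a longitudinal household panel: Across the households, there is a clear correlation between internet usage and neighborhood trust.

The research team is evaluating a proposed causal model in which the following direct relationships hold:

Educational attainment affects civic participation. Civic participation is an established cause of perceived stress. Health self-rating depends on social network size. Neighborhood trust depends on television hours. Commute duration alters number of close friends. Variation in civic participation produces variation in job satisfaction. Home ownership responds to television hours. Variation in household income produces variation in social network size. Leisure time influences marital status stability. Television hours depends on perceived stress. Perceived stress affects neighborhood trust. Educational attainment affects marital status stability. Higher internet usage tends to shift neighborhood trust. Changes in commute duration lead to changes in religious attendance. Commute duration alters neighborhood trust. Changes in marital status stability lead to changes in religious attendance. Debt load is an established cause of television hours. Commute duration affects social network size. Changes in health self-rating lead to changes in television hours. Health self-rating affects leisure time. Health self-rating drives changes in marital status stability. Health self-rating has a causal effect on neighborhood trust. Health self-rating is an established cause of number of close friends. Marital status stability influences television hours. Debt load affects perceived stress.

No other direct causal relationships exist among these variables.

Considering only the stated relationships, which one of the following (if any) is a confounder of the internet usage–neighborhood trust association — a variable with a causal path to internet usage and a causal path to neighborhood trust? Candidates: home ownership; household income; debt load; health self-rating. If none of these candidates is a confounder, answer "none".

none

None of the listed candidates has causal paths to both internet usage and neighborhood trust in the stated relationships, so none is a common cause.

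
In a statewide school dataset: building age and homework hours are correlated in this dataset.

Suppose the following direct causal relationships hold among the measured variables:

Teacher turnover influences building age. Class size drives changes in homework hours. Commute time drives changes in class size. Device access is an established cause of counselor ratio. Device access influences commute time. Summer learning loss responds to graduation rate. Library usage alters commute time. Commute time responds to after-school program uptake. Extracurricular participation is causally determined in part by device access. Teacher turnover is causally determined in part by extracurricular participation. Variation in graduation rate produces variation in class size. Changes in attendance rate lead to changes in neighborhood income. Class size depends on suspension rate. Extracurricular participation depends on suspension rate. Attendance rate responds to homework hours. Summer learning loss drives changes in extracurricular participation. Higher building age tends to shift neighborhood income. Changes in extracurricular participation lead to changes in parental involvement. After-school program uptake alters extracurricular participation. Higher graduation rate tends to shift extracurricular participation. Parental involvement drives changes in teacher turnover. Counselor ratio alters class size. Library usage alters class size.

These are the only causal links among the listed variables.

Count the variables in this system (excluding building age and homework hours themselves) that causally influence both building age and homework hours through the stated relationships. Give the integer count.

The common causes are: after-school program uptake (to building age via after-school program uptake → extracurricular participation → teacher turnover → building age; to homework hours via after-school program uptake → commute time → class size → homework hours); device access (to building age via device access → extracurricular participation → teacher turnover → building age; to homework hours via device access → commute time → class size → homework hours); graduation rate (to building age via graduation rate → extracurricular participation → teacher turnover → building age; to homework hours via graduation rate → class size → homework hours); suspension rate (to building age via suspension rate → extracurricular participation → teacher turnover → building age; to homework hours via suspension rate → class size → homework hours).
Every other variable lacks a causal path to at least one of building age and homework hours.

4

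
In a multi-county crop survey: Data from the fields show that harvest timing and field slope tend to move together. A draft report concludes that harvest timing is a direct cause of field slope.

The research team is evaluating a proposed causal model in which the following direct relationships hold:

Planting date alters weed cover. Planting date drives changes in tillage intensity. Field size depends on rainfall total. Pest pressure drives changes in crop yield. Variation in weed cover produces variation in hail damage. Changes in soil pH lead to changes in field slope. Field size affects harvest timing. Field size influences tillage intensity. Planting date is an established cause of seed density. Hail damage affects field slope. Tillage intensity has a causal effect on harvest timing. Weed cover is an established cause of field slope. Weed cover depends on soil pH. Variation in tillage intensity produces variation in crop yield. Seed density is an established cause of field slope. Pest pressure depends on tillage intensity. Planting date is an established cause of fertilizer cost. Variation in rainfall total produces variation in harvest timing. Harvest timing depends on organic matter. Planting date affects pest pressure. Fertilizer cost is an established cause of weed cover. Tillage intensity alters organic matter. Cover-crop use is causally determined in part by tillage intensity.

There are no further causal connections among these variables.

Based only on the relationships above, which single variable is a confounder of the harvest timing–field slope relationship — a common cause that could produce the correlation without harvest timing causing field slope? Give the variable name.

planting date

Planting date has a causal path to harvest timing (planting date → tillage intensity → harvest timing) and a separate causal path to field slope (planting date → seed density → field slope), so it is a common cause of both.
No stated relationship gives harvest timing a causal route to field slope, so the correlation is explained by the shared upstream cause rather than a direct effect.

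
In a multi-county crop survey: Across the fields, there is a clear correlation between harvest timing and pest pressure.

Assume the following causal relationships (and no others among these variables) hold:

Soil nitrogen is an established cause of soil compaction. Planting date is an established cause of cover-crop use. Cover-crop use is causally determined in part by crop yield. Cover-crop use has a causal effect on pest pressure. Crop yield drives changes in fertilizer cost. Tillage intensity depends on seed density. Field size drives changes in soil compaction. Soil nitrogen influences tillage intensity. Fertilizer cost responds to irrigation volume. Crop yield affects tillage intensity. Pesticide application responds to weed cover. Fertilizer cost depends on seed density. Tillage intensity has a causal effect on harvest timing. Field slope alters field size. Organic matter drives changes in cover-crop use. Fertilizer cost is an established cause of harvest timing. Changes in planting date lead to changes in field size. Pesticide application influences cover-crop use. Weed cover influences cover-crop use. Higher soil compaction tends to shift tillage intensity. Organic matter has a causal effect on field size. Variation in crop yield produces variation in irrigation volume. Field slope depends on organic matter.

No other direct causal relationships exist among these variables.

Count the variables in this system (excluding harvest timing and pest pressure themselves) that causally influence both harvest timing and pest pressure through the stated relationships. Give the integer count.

The common causes are: crop yield (to harvest timing via crop yield → fertilizer cost → harvest timing; to pest pressure via crop yield → cover-crop use → pest pressure); organic matter (to harvest timing via organic matter → field size → soil compaction → tillage intensity → harvest timing; to pest pressure via organic matter → cover-crop use → pest pressure); planting date (to harvest timing via planting date → field size → soil compaction → tillage intensity → harvest timing; to pest pressure via planting date → cover-crop use → pest pressure).
Every other variable lacks a causal path to at least one of harvest timing and pest pressure.

3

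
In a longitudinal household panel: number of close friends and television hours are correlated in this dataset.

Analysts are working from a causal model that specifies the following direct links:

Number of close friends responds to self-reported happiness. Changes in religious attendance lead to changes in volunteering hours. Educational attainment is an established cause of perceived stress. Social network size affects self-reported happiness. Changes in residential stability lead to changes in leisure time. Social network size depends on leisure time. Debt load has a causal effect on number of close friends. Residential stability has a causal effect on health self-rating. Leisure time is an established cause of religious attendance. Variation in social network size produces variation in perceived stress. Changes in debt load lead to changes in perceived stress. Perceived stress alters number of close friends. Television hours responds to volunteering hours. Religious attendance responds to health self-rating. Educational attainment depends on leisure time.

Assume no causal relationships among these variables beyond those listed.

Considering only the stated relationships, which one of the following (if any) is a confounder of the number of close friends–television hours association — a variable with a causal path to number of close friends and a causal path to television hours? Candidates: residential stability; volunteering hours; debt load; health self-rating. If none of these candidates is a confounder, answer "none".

Residential stability causes number of close friends (residential stability → leisure time → social network size → self-reported happiness → number of close friends) and also causes television hours (residential stability → health self-rating → religious attendance → volunteering hours → television hours); it is a common cause of both.
Each of the other candidates lacks a causal path to at least one of number of close friends and television hours, so they do not confound the relationship.

residential stability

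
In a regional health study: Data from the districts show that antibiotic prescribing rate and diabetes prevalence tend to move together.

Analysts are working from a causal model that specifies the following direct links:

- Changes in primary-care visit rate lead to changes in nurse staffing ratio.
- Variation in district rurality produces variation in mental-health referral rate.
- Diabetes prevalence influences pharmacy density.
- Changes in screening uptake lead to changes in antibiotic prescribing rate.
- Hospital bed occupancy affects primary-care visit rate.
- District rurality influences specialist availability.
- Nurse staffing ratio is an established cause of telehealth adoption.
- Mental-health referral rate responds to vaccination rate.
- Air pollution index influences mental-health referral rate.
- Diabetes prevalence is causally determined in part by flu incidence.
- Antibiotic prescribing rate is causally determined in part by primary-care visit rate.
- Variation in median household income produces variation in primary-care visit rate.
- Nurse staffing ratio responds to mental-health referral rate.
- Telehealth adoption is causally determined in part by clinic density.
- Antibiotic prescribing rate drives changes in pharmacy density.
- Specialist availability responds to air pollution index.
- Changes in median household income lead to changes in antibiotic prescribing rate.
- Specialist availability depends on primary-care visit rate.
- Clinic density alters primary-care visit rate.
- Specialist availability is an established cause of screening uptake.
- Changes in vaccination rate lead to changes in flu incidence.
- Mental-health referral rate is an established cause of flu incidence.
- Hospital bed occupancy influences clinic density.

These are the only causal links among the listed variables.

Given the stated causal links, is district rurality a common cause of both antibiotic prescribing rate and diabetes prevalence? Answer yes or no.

yes

District rurality has a causal path to antibiotic prescribing rate (district rurality → specialist availability → screening uptake → antibiotic prescribing rate) and to diabetes prevalence (district rurality → mental-health referral rate → flu incidence → diabetes prevalence), so it is a common cause of both — a confounder.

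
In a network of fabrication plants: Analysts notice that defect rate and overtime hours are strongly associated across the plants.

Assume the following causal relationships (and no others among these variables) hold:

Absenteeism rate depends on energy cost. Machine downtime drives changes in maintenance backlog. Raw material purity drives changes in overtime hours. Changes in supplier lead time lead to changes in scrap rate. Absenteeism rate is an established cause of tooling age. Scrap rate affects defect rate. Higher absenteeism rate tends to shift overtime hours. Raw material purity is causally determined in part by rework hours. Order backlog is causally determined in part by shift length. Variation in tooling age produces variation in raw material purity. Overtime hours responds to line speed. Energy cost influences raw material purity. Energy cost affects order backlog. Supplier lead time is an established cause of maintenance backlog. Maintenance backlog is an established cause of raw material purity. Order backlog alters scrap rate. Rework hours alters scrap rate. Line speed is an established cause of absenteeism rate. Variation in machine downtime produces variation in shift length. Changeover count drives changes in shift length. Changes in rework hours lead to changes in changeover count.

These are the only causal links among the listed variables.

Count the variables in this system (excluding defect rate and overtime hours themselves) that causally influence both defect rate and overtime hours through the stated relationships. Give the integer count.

4

The common causes are: energy cost (to defect rate via energy cost → order backlog → scrap rate → defect rate; to overtime hours via energy cost → absenteeism rate → overtime hours); machine downtime (to defect rate via machine downtime → shift length → order backlog → scrap rate → defect rate; to overtime hours via machine downtime → maintenance backlog → raw material purity → overtime hours); rework hours (to defect rate via rework hours → scrap rate → defect rate; to overtime hours via rework hours → raw material purity → overtime hours); supplier lead time (to defect rate via supplier lead time → scrap rate → defect rate; to overtime hours via supplier lead time → maintenance backlog → raw material purity → overtime hours).
Every other variable lacks a causal path to at least one of defect rate and overtime hours.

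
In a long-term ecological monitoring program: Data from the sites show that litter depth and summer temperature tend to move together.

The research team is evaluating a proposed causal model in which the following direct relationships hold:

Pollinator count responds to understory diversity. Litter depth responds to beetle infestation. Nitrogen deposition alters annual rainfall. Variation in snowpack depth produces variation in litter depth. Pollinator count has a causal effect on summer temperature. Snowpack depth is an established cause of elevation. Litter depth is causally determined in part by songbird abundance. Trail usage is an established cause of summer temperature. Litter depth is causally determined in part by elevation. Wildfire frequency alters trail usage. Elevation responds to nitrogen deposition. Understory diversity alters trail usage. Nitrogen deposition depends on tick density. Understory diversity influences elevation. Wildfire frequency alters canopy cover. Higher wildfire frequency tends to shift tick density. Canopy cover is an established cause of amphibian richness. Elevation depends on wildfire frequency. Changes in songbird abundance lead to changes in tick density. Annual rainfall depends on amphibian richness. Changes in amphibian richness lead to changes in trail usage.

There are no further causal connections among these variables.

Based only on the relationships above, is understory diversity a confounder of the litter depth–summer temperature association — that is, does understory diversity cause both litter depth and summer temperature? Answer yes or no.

yes

Understory diversity has a causal path to litter depth (understory diversity → elevation → litter depth) and to summer temperature (understory diversity → trail usage → summer temperature), so it is a common cause of both — a confounder.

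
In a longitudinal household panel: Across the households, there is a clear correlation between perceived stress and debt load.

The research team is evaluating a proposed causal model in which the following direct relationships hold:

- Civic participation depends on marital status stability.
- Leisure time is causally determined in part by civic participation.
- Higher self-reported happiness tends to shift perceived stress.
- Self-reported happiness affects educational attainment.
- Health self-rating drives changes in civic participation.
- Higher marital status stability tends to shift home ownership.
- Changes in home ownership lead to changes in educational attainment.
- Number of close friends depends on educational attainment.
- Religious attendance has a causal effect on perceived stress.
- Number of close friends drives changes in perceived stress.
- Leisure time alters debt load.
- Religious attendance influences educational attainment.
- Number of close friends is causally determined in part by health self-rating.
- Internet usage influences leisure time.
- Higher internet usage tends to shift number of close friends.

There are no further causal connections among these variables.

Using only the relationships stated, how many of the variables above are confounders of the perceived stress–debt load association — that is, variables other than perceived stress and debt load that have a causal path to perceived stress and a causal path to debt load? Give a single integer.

The common causes are: health self-rating (to perceived stress via health self-rating → number of close friends → perceived stress; to debt load via health self-rating → civic participation → leisure time → debt load); internet usage (to perceived stress via internet usage → number of close friends → perceived stress; to debt load via internet usage → leisure time → debt load); marital status stability (to perceived stress via marital status stability → home ownership → educational attainment → number of close friends → perceived stress; to debt load via marital status stability → civic participation → leisure time → debt load).
Every other variable lacks a causal path to at least one of perceived stress and debt load.

3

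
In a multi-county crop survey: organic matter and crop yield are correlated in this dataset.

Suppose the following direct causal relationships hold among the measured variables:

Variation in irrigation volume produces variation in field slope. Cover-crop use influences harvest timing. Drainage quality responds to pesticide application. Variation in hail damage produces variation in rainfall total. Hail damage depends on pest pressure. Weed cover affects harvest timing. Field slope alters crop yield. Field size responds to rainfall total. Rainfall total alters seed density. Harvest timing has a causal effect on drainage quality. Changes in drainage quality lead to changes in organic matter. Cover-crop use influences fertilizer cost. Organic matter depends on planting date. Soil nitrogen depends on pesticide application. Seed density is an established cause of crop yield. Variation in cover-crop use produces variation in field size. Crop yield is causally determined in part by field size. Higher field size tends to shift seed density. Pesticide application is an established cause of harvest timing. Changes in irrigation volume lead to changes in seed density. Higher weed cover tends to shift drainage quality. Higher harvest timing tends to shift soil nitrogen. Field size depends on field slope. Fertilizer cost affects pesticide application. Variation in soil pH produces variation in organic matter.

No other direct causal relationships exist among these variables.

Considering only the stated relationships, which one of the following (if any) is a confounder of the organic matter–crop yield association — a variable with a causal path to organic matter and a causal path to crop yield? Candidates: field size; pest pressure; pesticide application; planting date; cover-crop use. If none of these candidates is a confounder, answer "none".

cover-crop use

Cover-crop use causes organic matter (cover-crop use → harvest timing → drainage quality → organic matter) and also causes crop yield (cover-crop use → field size → crop yield); it is a common cause of both.
Each of the other candidates lacks a causal path to at least one of organic matter and crop yield, so they do not confound the relationship.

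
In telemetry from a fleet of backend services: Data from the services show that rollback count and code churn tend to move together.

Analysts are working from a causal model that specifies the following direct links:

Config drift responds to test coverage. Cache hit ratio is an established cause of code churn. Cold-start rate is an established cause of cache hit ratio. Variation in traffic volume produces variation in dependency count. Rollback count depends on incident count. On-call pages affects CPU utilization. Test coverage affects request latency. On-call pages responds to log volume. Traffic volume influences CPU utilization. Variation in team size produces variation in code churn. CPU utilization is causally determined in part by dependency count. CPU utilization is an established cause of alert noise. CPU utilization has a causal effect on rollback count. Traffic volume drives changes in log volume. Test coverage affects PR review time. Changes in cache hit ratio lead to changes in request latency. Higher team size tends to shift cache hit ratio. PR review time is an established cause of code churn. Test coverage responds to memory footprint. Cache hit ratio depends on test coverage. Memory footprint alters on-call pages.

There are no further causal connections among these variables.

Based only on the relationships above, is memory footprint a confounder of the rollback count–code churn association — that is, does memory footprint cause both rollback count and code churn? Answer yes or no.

Memory footprint has a causal path to rollback count (memory footprint → on-call pages → CPU utilization → rollback count) and to code churn (memory footprint → test coverage → PR review time → code churn), so it is a common cause of both — a confounder.

yes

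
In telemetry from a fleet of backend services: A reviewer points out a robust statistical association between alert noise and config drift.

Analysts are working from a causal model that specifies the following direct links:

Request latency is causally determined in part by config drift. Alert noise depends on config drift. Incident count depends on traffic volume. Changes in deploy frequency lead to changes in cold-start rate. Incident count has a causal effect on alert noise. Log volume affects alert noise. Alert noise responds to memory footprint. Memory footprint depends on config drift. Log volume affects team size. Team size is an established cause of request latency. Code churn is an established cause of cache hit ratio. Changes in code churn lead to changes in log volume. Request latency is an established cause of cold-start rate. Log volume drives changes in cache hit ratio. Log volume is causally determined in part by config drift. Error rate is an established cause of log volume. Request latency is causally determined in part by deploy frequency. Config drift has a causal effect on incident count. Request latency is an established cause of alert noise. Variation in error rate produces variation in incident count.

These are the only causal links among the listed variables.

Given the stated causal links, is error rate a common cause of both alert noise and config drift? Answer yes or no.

no

Error rate has no stated causal path to config drift. A confounder must cause both variables, so error rate does not qualify.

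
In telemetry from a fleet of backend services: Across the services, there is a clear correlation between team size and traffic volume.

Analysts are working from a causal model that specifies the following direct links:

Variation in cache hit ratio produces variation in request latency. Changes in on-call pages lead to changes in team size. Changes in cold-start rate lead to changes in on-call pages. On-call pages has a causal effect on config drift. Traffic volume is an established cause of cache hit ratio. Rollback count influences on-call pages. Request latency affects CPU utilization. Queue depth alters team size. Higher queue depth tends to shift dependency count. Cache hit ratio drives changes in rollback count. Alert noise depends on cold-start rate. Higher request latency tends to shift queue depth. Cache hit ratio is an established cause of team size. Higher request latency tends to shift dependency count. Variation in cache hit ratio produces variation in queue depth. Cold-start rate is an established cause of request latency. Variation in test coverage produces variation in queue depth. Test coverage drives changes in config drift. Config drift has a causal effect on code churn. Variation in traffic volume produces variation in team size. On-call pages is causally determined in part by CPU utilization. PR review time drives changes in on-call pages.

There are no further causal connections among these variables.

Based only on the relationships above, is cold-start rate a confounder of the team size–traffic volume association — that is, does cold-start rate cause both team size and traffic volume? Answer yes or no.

Cold-start rate has no stated causal path to traffic volume. A confounder must cause both variables, so cold-start rate does not qualify.

no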